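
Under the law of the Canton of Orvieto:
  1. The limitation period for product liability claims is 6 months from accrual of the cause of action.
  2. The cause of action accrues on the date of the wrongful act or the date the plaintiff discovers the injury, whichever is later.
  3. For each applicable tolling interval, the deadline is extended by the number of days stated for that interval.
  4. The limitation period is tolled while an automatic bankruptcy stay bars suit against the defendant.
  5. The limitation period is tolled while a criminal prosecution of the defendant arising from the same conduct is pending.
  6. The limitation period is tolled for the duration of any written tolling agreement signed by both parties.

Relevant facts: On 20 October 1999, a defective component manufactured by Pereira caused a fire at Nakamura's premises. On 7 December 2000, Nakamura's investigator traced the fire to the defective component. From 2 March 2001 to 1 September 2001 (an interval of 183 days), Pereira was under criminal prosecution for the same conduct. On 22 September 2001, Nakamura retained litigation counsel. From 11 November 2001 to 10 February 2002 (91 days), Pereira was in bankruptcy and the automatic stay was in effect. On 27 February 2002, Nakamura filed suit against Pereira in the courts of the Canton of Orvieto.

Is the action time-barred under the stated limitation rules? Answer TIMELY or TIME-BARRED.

TIMELY

The claim accrued on 7 December 2000 — the later of the 20 October 1999 act and the 7 December 2000 discovery.
The untolled deadline — 6 months after 7 December 2000 — is 7 June 2001.
Because the pending criminal prosecution ran from 2 March 2001 to 1 September 2001, the deadline is extended by 183 days to 7 December 2001.
The period was tolled for 91 days by the automatic bankruptcy stay (11 November 2001 to 10 February 2002), pushing the deadline to 8 March 2002.
None of the other events listed affects the running of the period under the stated rules.
Nakamura filed on 27 February 2002, before the 8 March 2002 deadline, so the action is timely.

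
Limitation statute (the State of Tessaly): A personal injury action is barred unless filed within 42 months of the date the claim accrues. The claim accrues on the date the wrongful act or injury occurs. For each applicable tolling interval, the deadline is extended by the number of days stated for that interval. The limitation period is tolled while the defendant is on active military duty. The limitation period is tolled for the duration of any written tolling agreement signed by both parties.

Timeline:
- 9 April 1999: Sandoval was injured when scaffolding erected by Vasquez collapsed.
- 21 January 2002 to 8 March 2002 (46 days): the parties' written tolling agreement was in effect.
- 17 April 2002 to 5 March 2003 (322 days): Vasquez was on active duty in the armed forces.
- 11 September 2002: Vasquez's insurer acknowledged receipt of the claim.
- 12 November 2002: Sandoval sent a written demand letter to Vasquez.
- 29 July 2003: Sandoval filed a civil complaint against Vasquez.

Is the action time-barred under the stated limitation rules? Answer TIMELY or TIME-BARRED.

The claim accrued on 9 April 1999, the date of the act.
The untolled deadline — 42 months after 9 April 1999 — is 9 October 2002.
The written tolling agreement from 21 January 2002 to 8 March 2002 tolled the period for 46 days, extending the deadline to 24 November 2002.
The defendant's active military service from 17 April 2002 to 5 March 2003 tolled the period for 322 days, extending the deadline to 12 October 2003.
None of the other events listed affects the running of the period under the stated rules.
The 29 July 2003 filing precedes the 12 October 2003 deadline; the claim is timely.

TIMELY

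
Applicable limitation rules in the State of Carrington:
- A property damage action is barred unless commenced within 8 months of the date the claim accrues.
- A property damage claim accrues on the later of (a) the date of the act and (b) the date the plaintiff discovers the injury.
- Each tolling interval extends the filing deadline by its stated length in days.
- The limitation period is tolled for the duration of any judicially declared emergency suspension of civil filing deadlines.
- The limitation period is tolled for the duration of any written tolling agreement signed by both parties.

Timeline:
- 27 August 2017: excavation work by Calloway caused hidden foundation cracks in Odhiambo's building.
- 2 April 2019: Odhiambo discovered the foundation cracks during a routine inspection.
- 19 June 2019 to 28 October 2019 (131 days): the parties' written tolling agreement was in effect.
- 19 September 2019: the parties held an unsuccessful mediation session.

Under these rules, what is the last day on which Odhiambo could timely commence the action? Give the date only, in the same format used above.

11 April 2020

The claim accrued on 2 April 2019 — the later of the 27 August 2017 act and the 2 April 2019 discovery.
Adding the 8 months base period to 2 April 2019 gives a deadline of 2 December 2019, before any tolling.
Because the written tolling agreement ran from 19 June 2019 to 28 October 2019, the deadline is extended by 131 days to 11 April 2020.
Nothing else in the chronology tolls or restarts the period.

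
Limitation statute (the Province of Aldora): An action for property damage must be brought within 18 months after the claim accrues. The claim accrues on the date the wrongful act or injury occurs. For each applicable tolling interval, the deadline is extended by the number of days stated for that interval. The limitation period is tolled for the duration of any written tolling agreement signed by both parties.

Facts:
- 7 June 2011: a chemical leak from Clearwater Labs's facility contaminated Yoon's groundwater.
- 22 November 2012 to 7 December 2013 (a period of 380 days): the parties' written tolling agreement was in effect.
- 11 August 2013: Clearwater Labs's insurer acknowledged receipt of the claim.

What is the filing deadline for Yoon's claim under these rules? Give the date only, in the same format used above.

The claim accrued on 7 June 2011, the date of the act.
Adding the 18 months base period to 7 June 2011 gives a deadline of 7 December 2012, before any tolling.
The period was tolled for 380 days by the written tolling agreement (22 November 2012 to 7 December 2013), pushing the deadline to 22 December 2013.
Nothing else in the chronology tolls or restarts the period.

22 December 2013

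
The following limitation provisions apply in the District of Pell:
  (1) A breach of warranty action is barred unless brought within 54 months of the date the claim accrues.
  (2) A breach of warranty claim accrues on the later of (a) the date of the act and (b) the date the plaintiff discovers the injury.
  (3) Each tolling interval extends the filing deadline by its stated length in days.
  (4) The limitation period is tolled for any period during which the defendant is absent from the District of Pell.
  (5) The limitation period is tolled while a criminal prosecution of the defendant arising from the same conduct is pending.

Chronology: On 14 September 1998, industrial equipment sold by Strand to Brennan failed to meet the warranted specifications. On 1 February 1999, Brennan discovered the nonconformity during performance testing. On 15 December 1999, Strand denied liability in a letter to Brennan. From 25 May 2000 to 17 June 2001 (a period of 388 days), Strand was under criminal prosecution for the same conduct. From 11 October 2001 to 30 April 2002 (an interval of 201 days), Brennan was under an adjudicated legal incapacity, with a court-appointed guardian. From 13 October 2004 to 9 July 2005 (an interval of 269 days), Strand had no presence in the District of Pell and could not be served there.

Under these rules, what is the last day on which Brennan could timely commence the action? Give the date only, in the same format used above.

23 August 2004

The claim accrued on 1 February 1999 — the later of the 14 September 1998 act and the 1 February 1999 discovery.
Adding the 54 months base period to 1 February 1999 gives a deadline of 1 August 2003, before any tolling.
Because the pending criminal prosecution ran from 25 May 2000 to 17 June 2001, the deadline is extended by 388 days to 23 August 2004.
The defendant's absence from the jurisdiction from 13 October 2004 to 9 July 2005 began after the period had already run on 23 August 2004, so it has no tolling effect.
No stated provision tolls the period for the plaintiff's incapacity, so the interval from 11 October 2001 to 30 April 2002 has no effect on the deadline.
None of the other events listed affects the running of the period under the stated rules.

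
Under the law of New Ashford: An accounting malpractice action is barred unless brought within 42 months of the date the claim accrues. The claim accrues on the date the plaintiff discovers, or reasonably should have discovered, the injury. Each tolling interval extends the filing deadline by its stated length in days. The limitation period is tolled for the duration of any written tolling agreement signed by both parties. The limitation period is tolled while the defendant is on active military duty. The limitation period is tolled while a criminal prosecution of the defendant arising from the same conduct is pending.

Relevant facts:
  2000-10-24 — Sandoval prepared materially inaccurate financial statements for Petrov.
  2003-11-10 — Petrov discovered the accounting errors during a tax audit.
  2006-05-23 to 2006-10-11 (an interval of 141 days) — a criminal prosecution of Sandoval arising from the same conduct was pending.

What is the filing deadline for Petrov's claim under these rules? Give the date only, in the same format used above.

2007-09-28

Under the discovery rule, the claim accrued on 2003-11-10, when Petrov discovered the injury — not on the 2000-10-24 date of the underlying act.
42 months from 2003-11-10 is 2007-05-10.
The pending criminal prosecution from 2006-05-23 to 2006-10-11 tolled the period for 141 days, extending the deadline to 2007-09-28.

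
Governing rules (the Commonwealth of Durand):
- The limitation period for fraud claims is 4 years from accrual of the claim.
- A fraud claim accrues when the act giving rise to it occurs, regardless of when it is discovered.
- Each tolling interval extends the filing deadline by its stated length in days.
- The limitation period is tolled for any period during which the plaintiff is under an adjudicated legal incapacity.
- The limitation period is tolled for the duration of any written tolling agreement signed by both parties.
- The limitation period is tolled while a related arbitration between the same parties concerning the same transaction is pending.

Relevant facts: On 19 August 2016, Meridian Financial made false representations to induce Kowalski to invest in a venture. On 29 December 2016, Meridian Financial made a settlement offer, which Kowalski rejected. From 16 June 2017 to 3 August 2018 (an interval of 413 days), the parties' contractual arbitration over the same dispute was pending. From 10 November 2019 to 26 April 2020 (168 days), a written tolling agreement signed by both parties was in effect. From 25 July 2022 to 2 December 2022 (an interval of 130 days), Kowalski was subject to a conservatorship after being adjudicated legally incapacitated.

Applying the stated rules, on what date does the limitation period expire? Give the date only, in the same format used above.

The limitation period began to run on 19 August 2016.
Adding the 4 years base period to 19 August 2016 gives a deadline of 19 August 2020, before any tolling.
Because the pending related arbitration ran from 16 June 2017 to 3 August 2018, the deadline is extended by 413 days to 6 October 2021.
The period was tolled for 168 days by the written tolling agreement (10 November 2019 to 26 April 2020), pushing the deadline to 23 March 2022.
The plaintiff's legal incapacity from 25 July 2022 to 2 December 2022 began after the period had already run on 23 March 2022, so it has no tolling effect.
None of the other events listed affects the running of the period under the stated rules.

23 March 2022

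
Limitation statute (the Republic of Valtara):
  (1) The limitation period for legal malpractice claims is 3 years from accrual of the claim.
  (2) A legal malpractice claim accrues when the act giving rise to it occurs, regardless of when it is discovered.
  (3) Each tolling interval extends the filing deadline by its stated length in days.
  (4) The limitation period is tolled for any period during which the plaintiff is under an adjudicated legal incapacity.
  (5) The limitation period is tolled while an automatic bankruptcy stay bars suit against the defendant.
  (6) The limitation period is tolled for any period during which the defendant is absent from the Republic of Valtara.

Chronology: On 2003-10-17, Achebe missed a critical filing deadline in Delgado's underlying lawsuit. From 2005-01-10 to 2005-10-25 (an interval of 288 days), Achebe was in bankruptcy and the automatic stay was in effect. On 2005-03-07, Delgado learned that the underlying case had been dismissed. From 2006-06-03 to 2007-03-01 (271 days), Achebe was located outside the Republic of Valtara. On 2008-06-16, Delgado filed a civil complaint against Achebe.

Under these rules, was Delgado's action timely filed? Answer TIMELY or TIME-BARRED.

TIME-BARRED

Accrual is governed by the date of the act, so the period began to run on 2003-10-17; the later discovery on 2005-03-07 is irrelevant under the stated rule.
The untolled deadline — 3 years after 2003-10-17 — is 2006-10-17.
The automatic bankruptcy stay from 2005-01-10 to 2005-10-25 tolled the period for 288 days, extending the deadline to 2007-08-01.
The defendant's absence from the jurisdiction from 2006-06-03 to 2007-03-01 tolled the period for 271 days, extending the deadline to 2008-04-28.
Delgado filed on 2008-06-16, after the 2008-04-28 deadline, so the action is time-barred.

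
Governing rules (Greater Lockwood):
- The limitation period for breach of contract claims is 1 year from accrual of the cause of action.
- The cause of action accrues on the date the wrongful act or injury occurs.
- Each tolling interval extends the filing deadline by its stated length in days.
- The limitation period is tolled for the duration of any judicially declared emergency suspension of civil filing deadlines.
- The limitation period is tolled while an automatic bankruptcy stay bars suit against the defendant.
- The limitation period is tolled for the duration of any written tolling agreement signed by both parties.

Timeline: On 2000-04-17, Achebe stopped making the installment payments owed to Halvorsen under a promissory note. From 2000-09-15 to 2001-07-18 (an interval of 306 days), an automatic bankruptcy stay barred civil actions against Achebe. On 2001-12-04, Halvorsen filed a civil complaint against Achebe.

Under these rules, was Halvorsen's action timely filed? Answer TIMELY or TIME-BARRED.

The claim accrued on 2000-04-17, when the wrongful act occurred.
The untolled deadline — 1 year after 2000-04-17 — is 2001-04-17.
Because the automatic bankruptcy stay ran from 2000-09-15 to 2001-07-18, the deadline is extended by 306 days to 2002-02-17.
Filing on 2001-12-04 beat the 2002-02-17 deadline — the action is timely.

TIMELY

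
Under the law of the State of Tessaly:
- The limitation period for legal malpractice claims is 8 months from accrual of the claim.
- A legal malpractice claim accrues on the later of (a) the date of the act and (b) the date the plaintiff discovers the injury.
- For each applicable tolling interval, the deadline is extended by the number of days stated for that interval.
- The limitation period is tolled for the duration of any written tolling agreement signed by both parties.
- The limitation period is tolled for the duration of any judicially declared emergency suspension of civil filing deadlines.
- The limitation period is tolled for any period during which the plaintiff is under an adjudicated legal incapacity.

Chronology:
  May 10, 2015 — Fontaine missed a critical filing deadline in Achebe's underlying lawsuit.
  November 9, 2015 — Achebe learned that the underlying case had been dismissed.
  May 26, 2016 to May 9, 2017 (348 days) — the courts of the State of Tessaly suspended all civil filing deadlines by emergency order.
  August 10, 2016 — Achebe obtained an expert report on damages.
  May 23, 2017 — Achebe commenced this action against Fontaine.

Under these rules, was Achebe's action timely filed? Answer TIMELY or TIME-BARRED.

TIMELY

Taking the later of the act (May 10, 2015) and discovery (November 9, 2015), the claim accrued on November 9, 2015.
Adding the 8 months base period to November 9, 2015 gives a deadline of July 9, 2016, before any tolling.
Because the emergency suspension of filing deadlines ran from May 26, 2016 to May 9, 2017, the deadline is extended by 348 days to June 22, 2017.
None of the other events listed affects the running of the period under the stated rules.
The May 23, 2017 filing precedes the June 22, 2017 deadline; the claim is timely.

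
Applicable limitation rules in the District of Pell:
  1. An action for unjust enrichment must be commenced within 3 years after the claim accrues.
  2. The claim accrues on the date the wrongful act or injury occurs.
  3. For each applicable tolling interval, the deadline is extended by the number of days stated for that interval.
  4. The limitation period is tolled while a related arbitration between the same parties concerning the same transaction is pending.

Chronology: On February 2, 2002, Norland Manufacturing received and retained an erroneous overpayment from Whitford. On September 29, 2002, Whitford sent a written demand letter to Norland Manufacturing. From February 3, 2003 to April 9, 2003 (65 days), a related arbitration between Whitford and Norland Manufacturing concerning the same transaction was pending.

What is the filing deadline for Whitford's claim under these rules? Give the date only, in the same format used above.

The claim accrued on February 2, 2002, when the wrongful act occurred.
3 years from February 2, 2002 is February 2, 2005.
The pending related arbitration from February 3, 2003 to April 9, 2003 tolled the period for 65 days, extending the deadline to April 8, 2005.
None of the other events listed affects the running of the period under the stated rules.

April 8, 2005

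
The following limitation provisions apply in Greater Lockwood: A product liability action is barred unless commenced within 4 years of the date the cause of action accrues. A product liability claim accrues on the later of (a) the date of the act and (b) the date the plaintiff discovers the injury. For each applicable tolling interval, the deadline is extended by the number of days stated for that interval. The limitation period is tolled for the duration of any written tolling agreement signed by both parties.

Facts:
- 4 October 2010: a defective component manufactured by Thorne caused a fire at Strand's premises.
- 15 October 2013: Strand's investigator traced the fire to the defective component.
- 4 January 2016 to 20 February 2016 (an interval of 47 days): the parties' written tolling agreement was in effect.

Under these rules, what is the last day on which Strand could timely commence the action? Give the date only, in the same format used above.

The claim accrued on 15 October 2013 — the later of the 4 October 2010 act and the 15 October 2013 discovery.
The untolled deadline — 4 years after 15 October 2013 — is 15 October 2017.
Because the written tolling agreement ran from 4 January 2016 to 20 February 2016, the deadline is extended by 47 days to 1 December 2017.

1 December 2017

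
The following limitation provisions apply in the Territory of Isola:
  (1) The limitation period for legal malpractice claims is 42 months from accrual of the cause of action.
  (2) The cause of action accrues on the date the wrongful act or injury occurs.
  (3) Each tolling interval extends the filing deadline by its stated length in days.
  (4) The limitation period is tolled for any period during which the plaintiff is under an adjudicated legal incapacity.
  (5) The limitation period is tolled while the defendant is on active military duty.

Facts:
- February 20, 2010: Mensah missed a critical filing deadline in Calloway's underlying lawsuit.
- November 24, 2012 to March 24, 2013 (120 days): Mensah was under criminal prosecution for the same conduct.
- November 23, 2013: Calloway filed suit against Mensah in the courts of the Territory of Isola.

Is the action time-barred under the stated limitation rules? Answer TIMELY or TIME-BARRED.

TIME-BARRED

The claim accrued on February 20, 2010, when the wrongful act occurred.
The untolled deadline — 42 months after February 20, 2010 — is August 20, 2013.
No stated provision tolls the period for a criminal prosecution, so the interval from November 24, 2012 to March 24, 2013 has no effect on the deadline.
The November 23, 2013 filing falls after the August 20, 2013 deadline; the claim is time-barred.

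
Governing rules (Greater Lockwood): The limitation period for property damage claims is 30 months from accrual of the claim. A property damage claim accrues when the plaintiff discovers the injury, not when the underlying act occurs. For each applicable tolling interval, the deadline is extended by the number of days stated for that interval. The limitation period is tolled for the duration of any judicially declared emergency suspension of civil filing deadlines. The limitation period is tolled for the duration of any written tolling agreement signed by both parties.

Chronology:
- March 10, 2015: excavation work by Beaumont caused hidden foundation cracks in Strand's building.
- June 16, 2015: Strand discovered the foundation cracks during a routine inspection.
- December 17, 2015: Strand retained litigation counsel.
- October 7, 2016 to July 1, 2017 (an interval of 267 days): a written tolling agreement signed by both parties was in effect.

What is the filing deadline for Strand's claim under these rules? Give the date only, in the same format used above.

September 9, 2018

The claim did not accrue until Strand discovered the injury on June 16, 2015; the March 10, 2015 act date does not start the clock under the stated rule.
Adding the 30 months base period to June 16, 2015 gives a deadline of December 16, 2017, before any tolling.
The period was tolled for 267 days by the written tolling agreement (October 7, 2016 to July 1, 2017), pushing the deadline to September 9, 2018.
Nothing else in the chronology tolls or restarts the period.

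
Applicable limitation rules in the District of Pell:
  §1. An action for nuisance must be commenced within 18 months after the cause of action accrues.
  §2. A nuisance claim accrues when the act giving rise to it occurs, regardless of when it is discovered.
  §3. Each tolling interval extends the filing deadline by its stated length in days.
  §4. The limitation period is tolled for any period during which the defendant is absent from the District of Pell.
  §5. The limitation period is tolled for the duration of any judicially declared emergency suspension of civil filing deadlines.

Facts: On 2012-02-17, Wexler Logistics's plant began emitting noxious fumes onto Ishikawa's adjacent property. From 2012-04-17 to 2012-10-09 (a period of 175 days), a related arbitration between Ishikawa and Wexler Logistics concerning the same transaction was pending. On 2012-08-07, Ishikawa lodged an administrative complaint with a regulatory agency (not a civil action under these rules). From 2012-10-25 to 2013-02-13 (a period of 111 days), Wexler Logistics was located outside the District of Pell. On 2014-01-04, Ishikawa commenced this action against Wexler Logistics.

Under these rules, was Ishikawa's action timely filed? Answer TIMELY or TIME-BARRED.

TIME-BARRED

The limitation period began to run on 2012-02-17.
18 months from 2012-02-17 is 2013-08-17.
The period was tolled for 111 days by the defendant's absence from the jurisdiction (2012-10-25 to 2013-02-13), pushing the deadline to 2013-12-06.
Although a pending arbitration ran from 2012-04-17 to 2012-10-09, the stated rules do not make that a tolling event, so it is disregarded.
Nothing else in the chronology tolls or restarts the period.
Ishikawa filed on 2014-01-04, after the 2013-12-06 deadline, so the action is time-barred.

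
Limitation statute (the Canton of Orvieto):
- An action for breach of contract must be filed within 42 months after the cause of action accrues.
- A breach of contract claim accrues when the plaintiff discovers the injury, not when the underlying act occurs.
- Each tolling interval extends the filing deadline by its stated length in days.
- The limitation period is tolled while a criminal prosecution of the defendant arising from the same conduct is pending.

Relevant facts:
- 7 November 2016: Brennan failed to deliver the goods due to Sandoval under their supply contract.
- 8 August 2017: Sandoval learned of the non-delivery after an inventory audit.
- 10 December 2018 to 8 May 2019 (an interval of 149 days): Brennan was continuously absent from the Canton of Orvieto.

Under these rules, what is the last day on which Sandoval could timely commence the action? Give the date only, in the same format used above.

8 February 2021

Accrual is tied to discovery, so the period began on 8 August 2017 rather than on 7 November 2016 when the act occurred.
Adding the 42 months base period to 8 August 2017 gives a deadline of 8 February 2021, before any tolling.
No stated provision tolls the period for the defendant's absence, so the interval from 10 December 2018 to 8 May 2019 has no effect on the deadline.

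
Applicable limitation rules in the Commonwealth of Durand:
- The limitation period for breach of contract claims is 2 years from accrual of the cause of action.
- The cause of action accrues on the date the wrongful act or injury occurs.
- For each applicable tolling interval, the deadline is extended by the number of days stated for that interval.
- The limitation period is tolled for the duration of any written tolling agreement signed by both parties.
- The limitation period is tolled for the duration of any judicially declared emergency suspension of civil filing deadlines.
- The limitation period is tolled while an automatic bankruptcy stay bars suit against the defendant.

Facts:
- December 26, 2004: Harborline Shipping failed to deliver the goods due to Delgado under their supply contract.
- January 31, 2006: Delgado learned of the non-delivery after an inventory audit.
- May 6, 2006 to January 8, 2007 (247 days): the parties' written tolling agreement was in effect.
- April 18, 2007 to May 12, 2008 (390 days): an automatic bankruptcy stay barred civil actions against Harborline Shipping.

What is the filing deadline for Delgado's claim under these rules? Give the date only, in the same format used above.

September 23, 2008

Because the rule ties accrual to occurrence, the claim accrued on December 26, 2004, not on the January 31, 2006 discovery date.
The untolled deadline — 2 years after December 26, 2004 — is December 26, 2006.
The written tolling agreement from May 6, 2006 to January 8, 2007 tolled the period for 247 days, extending the deadline to August 30, 2007.
Because the automatic bankruptcy stay ran from April 18, 2007 to May 12, 2008, the deadline is extended by 390 days to September 23, 2008.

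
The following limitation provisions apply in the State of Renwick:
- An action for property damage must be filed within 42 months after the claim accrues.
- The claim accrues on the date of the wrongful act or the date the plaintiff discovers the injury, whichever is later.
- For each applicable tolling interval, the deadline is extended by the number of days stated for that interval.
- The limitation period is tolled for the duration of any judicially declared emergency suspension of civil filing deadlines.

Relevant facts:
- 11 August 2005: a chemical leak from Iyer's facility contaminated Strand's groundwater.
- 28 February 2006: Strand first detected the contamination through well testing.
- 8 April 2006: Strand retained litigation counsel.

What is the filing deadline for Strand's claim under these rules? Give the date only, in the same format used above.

The claim accrued on 28 February 2006 — the later of the 11 August 2005 act and the 28 February 2006 discovery.
42 months from 28 February 2006 is 28 August 2009.
Nothing else in the chronology tolls or restarts the period.

28 August 2009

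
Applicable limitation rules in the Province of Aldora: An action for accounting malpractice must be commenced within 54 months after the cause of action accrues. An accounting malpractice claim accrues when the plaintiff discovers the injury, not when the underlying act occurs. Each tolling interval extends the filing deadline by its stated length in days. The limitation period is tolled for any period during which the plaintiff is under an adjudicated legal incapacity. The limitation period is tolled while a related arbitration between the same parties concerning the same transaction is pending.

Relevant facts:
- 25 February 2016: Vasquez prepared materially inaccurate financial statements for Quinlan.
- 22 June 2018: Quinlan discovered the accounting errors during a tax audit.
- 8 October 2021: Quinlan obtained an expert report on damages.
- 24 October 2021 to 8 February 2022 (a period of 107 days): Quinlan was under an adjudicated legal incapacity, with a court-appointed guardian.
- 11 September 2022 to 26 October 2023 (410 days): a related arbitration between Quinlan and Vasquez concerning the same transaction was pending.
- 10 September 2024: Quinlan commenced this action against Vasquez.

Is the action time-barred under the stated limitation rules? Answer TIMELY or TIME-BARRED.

The claim did not accrue until Quinlan discovered the injury on 22 June 2018; the 25 February 2016 act date does not start the clock under the stated rule.
54 months from 22 June 2018 is 22 December 2022.
The plaintiff's legal incapacity from 24 October 2021 to 8 February 2022 tolled the period for 107 days, extending the deadline to 8 April 2023.
Because the pending related arbitration ran from 11 September 2022 to 26 October 2023, the deadline is extended by 410 days to 22 May 2024.
Nothing else in the chronology tolls or restarts the period.
Filing on 10 September 2024 missed the 22 May 2024 deadline — the action is time-barred.

TIME-BARRED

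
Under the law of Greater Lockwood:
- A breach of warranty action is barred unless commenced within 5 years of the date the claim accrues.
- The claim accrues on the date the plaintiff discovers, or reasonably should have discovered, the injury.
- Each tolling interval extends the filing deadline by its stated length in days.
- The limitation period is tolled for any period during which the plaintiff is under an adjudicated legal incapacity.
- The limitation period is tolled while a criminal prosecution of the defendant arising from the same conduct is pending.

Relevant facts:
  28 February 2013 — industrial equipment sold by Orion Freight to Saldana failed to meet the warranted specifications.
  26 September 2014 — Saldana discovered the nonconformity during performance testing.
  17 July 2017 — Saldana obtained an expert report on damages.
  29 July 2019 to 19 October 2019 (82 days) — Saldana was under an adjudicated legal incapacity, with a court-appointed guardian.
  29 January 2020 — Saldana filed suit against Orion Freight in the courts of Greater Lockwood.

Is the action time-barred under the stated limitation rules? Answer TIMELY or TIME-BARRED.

TIME-BARRED

The claim did not accrue until Saldana discovered the injury on 26 September 2014; the 28 February 2013 act date does not start the clock under the stated rule.
5 years from 26 September 2014 is 26 September 2019.
The period was tolled for 82 days by the plaintiff's legal incapacity (29 July 2019 to 19 October 2019), pushing the deadline to 17 December 2019.
None of the other events listed affects the running of the period under the stated rules.
The 29 January 2020 filing falls after the 17 December 2019 deadline; the claim is time-barred.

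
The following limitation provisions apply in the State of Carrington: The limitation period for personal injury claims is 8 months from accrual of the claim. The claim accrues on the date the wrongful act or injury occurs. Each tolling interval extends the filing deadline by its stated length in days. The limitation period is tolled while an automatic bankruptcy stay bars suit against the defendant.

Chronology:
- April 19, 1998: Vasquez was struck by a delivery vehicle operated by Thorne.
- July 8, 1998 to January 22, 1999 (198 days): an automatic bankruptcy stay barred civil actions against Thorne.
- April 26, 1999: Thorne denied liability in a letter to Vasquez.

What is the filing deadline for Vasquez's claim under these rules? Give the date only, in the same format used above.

The claim accrued on April 19, 1998, the date of the act.
Adding the 8 months base period to April 19, 1998 gives a deadline of December 19, 1998, before any tolling.
The automatic bankruptcy stay from July 8, 1998 to January 22, 1999 tolled the period for 198 days, extending the deadline to July 5, 1999.
Nothing else in the chronology tolls or restarts the period.

July 5, 1999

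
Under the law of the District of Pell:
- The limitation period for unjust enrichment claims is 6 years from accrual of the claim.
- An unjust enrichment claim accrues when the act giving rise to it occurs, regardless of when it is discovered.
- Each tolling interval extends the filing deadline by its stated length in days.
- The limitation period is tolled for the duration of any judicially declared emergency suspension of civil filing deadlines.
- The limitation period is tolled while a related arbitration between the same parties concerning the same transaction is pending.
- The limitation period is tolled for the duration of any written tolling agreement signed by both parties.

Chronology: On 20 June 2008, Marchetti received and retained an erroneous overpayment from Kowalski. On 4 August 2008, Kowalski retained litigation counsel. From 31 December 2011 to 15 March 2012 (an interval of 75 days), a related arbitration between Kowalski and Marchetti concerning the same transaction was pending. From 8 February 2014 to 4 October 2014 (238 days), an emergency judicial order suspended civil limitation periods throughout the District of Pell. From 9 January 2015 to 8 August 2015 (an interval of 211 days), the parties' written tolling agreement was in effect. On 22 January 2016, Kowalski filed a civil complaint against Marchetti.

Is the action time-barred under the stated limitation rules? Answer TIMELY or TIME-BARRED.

The claim accrued on 20 June 2008, when the wrongful act occurred.
Adding the 6 years base period to 20 June 2008 gives a deadline of 20 June 2014, before any tolling.
The pending related arbitration from 31 December 2011 to 15 March 2012 tolled the period for 75 days, extending the deadline to 3 September 2014.
The emergency suspension of filing deadlines from 8 February 2014 to 4 October 2014 tolled the period for 238 days, extending the deadline to 29 April 2015.
The period was tolled for 211 days by the written tolling agreement (9 January 2015 to 8 August 2015), pushing the deadline to 26 November 2015.
None of the other events listed affects the running of the period under the stated rules.
Kowalski filed on 22 January 2016, after the 26 November 2015 deadline, so the action is time-barred.

TIME-BARRED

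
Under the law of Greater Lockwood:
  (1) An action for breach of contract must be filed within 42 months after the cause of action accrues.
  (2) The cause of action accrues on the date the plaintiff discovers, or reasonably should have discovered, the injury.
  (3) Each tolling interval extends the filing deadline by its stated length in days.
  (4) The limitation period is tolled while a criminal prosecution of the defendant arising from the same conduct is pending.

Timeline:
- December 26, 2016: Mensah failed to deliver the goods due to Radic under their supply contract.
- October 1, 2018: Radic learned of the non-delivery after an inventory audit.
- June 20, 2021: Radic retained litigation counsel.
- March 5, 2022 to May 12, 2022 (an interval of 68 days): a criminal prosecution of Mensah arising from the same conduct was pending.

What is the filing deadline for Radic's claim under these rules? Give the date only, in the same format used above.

Under the discovery rule, the claim accrued on October 1, 2018, when Radic discovered the injury — not on the December 26, 2016 date of the underlying act.
42 months from October 1, 2018 is April 1, 2022.
Because the pending criminal prosecution ran from March 5, 2022 to May 12, 2022, the deadline is extended by 68 days to June 8, 2022.
Nothing else in the chronology tolls or restarts the period.

June 8, 2022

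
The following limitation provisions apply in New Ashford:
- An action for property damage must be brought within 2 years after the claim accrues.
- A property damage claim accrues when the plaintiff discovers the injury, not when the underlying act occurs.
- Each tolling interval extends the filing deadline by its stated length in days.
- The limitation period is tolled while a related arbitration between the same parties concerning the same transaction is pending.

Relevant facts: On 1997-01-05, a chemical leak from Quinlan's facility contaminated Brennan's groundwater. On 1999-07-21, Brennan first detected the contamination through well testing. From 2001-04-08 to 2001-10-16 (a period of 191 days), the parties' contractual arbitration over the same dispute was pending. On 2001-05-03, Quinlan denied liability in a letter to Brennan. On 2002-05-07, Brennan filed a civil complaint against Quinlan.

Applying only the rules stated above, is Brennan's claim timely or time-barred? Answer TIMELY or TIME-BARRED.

Accrual is tied to discovery, so the period began on 1999-07-21 rather than on 1997-01-05 when the act occurred.
The untolled deadline — 2 years after 1999-07-21 — is 2001-07-21.
The pending related arbitration from 2001-04-08 to 2001-10-16 tolled the period for 191 days, extending the deadline to 2002-01-28.
None of the other events listed affects the running of the period under the stated rules.
Filing on 2002-05-07 missed the 2002-01-28 deadline — the action is time-barred.

TIME-BARRED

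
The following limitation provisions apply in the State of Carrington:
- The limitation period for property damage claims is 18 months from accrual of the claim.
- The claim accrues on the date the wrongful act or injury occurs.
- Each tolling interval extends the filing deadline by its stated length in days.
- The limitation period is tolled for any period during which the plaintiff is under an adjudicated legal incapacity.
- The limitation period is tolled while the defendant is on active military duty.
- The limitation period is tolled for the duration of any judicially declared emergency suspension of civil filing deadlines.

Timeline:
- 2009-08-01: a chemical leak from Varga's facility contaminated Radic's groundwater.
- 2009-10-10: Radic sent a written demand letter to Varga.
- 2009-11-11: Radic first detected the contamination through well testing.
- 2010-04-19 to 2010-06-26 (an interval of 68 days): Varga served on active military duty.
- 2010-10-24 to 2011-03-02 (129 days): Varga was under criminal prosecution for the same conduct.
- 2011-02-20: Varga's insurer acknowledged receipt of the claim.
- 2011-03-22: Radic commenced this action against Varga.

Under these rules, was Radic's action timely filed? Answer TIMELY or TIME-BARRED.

The claim accrued on 2009-08-01, when the wrongful act occurred; under the stated occurrence rule the 2009-11-11 discovery does not delay accrual.
Adding the 18 months base period to 2009-08-01 gives a deadline of 2011-02-01, before any tolling.
The period was tolled for 68 days by the defendant's active military service (2010-04-19 to 2010-06-26), pushing the deadline to 2011-04-10.
Although a criminal prosecution ran from 2010-10-24 to 2011-03-02, the stated rules do not make that a tolling event, so it is disregarded.
Nothing else in the chronology tolls or restarts the period.
The 2011-03-22 filing precedes the 2011-04-10 deadline; the claim is timely.

TIMELY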